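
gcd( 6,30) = 6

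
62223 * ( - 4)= - 248892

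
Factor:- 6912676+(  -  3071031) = -9983707 = - 9983707^1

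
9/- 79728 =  - 3/26576 = - 0.00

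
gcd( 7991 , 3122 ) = 1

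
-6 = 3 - 9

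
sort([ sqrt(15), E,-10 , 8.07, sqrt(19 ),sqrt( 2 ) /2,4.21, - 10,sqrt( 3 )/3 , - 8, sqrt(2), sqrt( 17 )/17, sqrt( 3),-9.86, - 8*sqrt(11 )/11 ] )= [-10, - 10,-9.86, - 8, - 8*sqrt (11)/11,sqrt( 17)/17, sqrt( 3)/3, sqrt( 2)/2, sqrt( 2 ),sqrt (3 ),E, sqrt( 15),  4.21, sqrt( 19), 8.07]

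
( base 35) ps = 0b1110000111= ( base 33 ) RC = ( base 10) 903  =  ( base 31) T4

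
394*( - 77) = -30338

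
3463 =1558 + 1905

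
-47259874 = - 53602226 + 6342352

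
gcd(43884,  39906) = 18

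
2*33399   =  66798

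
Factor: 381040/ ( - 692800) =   -  11/20 = -2^ ( - 2)*5^(-1)*11^1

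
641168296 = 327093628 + 314074668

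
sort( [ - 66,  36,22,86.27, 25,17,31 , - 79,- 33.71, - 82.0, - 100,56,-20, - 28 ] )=[-100 , - 82.0,- 79, - 66, - 33.71, - 28, - 20,17,22,25 , 31, 36, 56,86.27]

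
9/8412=3/2804 = 0.00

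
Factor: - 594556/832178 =  -  2^1*148639^1*416089^( - 1) = - 297278/416089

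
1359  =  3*453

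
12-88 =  - 76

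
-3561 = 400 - 3961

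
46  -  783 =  - 737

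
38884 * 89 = 3460676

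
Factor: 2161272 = 2^3*3^1*90053^1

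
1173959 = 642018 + 531941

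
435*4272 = 1858320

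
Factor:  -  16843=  - 16843^1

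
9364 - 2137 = 7227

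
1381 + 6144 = 7525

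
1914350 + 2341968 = 4256318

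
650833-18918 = 631915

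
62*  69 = 4278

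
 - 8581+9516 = 935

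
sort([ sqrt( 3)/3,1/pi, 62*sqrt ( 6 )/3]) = [1/pi, sqrt( 3 ) /3, 62*sqrt(6)/3] 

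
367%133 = 101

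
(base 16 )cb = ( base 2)11001011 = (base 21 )9E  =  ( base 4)3023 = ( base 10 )203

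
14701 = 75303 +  - 60602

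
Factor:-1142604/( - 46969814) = 571302/23484907 =2^1*3^2*17^1*67^( - 1) * 1867^1*350521^( - 1)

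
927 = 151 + 776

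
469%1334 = 469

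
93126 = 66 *1411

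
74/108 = 37/54 = 0.69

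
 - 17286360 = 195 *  (  -  88648)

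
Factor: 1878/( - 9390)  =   - 5^( - 1) = - 1/5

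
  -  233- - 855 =622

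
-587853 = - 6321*93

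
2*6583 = 13166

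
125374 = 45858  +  79516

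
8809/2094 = 4 + 433/2094 = 4.21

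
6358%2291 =1776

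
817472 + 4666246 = 5483718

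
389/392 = 389/392= 0.99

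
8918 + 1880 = 10798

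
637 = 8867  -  8230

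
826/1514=413/757 = 0.55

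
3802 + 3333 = 7135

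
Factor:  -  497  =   - 7^1*71^1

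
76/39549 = 76/39549 = 0.00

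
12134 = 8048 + 4086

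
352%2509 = 352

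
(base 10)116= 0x74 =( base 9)138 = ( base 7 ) 224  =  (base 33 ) 3h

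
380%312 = 68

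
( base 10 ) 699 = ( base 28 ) OR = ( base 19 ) 1hf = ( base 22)19H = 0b1010111011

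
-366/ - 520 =183/260 = 0.70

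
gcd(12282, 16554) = 534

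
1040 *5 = 5200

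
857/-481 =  - 857/481 = - 1.78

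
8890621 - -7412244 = 16302865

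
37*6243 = 230991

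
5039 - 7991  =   - 2952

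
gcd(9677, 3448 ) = 1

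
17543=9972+7571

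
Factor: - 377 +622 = 5^1 *7^2= 245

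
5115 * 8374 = 42833010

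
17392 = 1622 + 15770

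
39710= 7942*5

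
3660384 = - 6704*( - 546 ) 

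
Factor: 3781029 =3^1*7^1*401^1*449^1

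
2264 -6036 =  - 3772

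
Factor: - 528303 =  - 3^1 * 229^1*769^1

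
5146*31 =159526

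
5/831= 5/831 = 0.01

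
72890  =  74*985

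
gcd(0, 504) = 504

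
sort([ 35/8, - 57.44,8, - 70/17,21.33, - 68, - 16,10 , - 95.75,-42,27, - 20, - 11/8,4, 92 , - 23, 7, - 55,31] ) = [ - 95.75,  -  68,-57.44, - 55, - 42, - 23,-20,- 16, -70/17, - 11/8,4,35/8, 7,  8,10 , 21.33 , 27,31,92] 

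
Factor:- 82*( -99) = 8118 = 2^1*3^2*11^1*41^1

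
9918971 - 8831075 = 1087896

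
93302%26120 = 14942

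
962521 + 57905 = 1020426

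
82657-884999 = - 802342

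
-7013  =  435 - 7448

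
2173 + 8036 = 10209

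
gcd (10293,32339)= 73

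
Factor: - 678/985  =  -2^1*3^1*5^( - 1)*113^1*197^( - 1 )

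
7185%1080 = 705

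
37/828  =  37/828 =0.04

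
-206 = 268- 474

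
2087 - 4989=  - 2902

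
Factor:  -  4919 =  - 4919^1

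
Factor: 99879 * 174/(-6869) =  - 17378946/6869 = - 2^1*3^2*13^2*29^1 * 197^1*6869^( - 1)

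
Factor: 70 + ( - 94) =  - 24 = - 2^3*3^1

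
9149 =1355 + 7794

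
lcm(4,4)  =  4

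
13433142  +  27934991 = 41368133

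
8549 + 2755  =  11304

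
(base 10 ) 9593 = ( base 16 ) 2579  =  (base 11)7231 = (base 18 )1BAH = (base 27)d48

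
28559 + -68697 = -40138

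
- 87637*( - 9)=788733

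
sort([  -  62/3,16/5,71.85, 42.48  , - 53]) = [ - 53, - 62/3, 16/5,42.48,71.85 ] 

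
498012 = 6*83002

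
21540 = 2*10770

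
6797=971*7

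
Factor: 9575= 5^2*383^1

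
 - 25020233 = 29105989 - 54126222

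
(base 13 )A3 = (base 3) 11221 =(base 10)133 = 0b10000101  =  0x85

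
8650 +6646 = 15296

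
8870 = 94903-86033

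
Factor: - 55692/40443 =-2^2*3^1*7^1*61^(-1) = - 84/61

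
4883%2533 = 2350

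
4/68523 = 4/68523 = 0.00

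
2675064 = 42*63692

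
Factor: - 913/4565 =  - 5^(-1)= - 1/5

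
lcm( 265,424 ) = 2120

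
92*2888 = 265696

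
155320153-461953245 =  - 306633092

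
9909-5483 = 4426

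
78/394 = 39/197 = 0.20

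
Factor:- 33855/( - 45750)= 2^( - 1 )*5^( - 2)*37^1 =37/50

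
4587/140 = 4587/140=32.76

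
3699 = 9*411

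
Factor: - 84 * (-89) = 7476 = 2^2 * 3^1*7^1  *  89^1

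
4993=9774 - 4781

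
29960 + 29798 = 59758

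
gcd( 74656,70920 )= 8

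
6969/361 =6969/361 = 19.30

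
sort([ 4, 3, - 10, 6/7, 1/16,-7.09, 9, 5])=[ -10, - 7.09, 1/16,6/7,3 , 4,5, 9]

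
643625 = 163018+480607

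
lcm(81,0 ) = 0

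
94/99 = 94/99 = 0.95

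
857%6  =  5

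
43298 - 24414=18884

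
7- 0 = 7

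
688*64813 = 44591344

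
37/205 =37/205 =0.18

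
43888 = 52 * 844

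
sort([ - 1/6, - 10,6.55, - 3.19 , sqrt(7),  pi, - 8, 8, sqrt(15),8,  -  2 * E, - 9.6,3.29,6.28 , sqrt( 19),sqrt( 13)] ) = [ - 10, - 9.6, -8, - 2*E, - 3.19, - 1/6,sqrt(7),pi,3.29,sqrt(13),sqrt( 15),  sqrt( 19 ),6.28,6.55,  8,8 ] 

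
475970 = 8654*55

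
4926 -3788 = 1138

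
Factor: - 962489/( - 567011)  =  11^1*17^1 * 5147^1*567011^( - 1 ) 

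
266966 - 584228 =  - 317262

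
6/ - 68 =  - 3/34  =  -0.09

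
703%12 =7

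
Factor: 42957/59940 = 43/60 = 2^(-2)*3^( - 1)* 5^( - 1) * 43^1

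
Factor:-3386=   -  2^1 * 1693^1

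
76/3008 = 19/752 = 0.03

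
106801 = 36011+70790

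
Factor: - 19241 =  - 71^1*271^1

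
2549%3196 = 2549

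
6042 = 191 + 5851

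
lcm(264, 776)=25608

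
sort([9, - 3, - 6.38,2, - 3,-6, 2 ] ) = [ - 6.38,  -  6, - 3 ,  -  3,2,2 , 9 ]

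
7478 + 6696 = 14174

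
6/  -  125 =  - 6/125= - 0.05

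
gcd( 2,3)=1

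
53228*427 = 22728356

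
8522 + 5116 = 13638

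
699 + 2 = 701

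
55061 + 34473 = 89534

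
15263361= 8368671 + 6894690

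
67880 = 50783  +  17097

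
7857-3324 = 4533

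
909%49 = 27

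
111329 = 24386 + 86943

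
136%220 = 136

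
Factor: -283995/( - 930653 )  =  3^2 * 5^1 * 6311^1 * 930653^ ( - 1) 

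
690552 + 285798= 976350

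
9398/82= 114+25/41 = 114.61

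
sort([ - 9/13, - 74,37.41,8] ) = [  -  74, - 9/13 , 8 , 37.41]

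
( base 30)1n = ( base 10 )53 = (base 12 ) 45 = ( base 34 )1j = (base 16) 35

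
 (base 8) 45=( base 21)1g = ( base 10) 37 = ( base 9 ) 41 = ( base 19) 1I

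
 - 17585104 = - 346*50824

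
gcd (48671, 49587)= 1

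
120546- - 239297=359843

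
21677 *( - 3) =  - 65031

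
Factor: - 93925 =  - 5^2*13^1*17^2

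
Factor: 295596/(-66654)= - 102/23 = - 2^1*3^1*17^1*23^( - 1 ) 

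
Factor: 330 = 2^1*3^1*5^1*11^1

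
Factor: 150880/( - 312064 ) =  - 205/424 =- 2^ ( - 3)*5^1 * 41^1*53^ (- 1) 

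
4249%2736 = 1513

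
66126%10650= 2226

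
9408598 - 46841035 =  - 37432437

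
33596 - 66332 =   -  32736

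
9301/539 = 17+138/539 = 17.26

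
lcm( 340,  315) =21420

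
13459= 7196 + 6263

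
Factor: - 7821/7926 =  - 2607/2642 = - 2^( - 1 )*3^1 * 11^1*79^1*1321^ ( - 1)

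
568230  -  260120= 308110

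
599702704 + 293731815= 893434519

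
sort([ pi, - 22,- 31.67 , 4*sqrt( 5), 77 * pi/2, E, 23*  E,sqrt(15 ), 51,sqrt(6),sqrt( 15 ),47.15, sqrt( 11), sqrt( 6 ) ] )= [ - 31.67,-22, sqrt( 6 ),sqrt(6),E, pi, sqrt(11),sqrt( 15 ),sqrt (15),4*sqrt(5 ), 47.15,51, 23*E , 77*pi/2 ]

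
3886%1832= 222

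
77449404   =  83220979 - 5771575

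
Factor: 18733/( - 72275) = -5^( - 2 )*7^ ( - 2)* 11^1*  13^1*59^( - 1 )*131^1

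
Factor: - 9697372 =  - 2^2*19^1*127597^1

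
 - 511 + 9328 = 8817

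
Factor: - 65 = -5^1*13^1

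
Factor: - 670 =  - 2^1 * 5^1*67^1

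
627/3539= 627/3539= 0.18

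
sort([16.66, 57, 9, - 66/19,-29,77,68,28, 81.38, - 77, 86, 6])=[ - 77,-29, -66/19, 6, 9, 16.66, 28,57,  68, 77,81.38, 86 ]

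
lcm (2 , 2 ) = 2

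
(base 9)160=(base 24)5f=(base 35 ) 3U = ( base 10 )135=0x87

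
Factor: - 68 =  - 2^2*17^1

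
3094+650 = 3744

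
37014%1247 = 851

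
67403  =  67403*1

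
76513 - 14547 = 61966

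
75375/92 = 75375/92 = 819.29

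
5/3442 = 5/3442=0.00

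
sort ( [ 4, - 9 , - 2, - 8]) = [-9, - 8 , - 2,4 ]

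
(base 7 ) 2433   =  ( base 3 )1020120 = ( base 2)1110001010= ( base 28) 14a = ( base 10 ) 906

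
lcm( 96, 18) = 288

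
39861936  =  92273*432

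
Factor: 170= 2^1 *5^1 * 17^1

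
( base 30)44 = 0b1111100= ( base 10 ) 124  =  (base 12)A4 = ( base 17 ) 75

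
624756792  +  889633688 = 1514390480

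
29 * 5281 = 153149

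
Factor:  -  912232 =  - 2^3 * 101^1 * 1129^1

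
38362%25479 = 12883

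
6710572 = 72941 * 92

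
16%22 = 16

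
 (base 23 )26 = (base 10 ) 52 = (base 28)1O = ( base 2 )110100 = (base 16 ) 34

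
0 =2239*0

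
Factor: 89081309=17^1*47^1*111491^1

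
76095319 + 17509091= 93604410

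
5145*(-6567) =-33787215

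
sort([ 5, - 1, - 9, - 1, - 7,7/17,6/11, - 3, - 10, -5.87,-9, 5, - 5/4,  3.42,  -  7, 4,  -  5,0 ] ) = [ -10, - 9, - 9, - 7, - 7,  -  5.87, - 5, - 3, - 5/4,  -  1, - 1, 0, 7/17 , 6/11, 3.42, 4,5,  5 ] 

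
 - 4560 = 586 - 5146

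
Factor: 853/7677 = 1/9 = 3^ (-2 ) 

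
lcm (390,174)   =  11310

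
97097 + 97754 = 194851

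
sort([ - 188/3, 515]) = [ - 188/3,515 ]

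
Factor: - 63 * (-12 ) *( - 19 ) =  - 14364 = -  2^2*3^3 * 7^1* 19^1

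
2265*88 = 199320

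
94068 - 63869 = 30199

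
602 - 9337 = - 8735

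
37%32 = 5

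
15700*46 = 722200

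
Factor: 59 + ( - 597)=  - 2^1*269^1 =- 538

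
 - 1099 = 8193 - 9292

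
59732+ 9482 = 69214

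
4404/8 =550 + 1/2 = 550.50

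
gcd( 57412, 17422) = 62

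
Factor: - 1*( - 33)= 3^1*11^1 =33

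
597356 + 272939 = 870295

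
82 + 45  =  127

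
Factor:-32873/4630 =-71/10 = -2^(-1 )*5^(-1 )*71^1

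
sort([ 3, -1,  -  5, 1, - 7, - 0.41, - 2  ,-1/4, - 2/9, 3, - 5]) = [ - 7, - 5, - 5, - 2, - 1, - 0.41, - 1/4, - 2/9,1, 3,3]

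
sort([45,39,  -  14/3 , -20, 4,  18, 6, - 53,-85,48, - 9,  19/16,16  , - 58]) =[ - 85,  -  58, - 53,-20,  -  9,  -  14/3, 19/16, 4, 6, 16,18,  39,45,48]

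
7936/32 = 248  =  248.00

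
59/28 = 59/28= 2.11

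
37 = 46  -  9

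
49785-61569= - 11784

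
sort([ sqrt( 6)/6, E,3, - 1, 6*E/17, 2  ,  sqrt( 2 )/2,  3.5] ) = [ - 1,sqrt( 6 )/6, sqrt( 2)/2, 6*E/17, 2,E, 3, 3.5]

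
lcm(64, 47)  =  3008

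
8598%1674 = 228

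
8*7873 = 62984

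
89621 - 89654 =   -  33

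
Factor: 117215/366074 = 2^( - 1 )*5^1*7^1*17^1*197^1*183037^( - 1 )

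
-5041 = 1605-6646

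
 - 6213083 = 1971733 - 8184816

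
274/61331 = 274/61331= 0.00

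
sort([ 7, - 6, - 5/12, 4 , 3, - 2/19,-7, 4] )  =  [ - 7, - 6, - 5/12, - 2/19, 3, 4, 4,7] 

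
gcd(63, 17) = 1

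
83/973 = 83/973  =  0.09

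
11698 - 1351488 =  - 1339790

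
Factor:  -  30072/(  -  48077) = 2^3*3^1*7^1*131^( - 1)*179^1*367^(  -  1 )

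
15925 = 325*49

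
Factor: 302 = 2^1*151^1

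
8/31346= 4/15673 = 0.00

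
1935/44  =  43+43/44 = 43.98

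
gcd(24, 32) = 8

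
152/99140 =38/24785 =0.00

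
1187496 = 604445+583051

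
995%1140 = 995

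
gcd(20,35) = 5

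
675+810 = 1485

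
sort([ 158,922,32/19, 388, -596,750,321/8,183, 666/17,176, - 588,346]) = [ - 596,  -  588 , 32/19 , 666/17, 321/8,158,176,183,346 , 388, 750,922 ] 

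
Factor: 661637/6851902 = 2^ (-1) * 19^1*97^1*359^1*3425951^(  -  1)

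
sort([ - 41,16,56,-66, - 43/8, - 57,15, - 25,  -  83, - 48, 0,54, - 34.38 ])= [-83,- 66,-57,-48, - 41,-34.38,-25, - 43/8,0,15,16,54,56]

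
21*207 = 4347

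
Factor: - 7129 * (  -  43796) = 312221684=2^2*7129^1*10949^1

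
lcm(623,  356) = 2492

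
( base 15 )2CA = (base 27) NJ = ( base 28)mo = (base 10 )640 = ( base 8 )1200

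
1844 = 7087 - 5243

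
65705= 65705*1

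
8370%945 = 810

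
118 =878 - 760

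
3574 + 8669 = 12243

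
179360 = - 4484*(  -  40 )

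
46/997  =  46/997 = 0.05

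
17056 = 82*208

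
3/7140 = 1/2380 = 0.00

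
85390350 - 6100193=79290157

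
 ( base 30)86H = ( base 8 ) 16345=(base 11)5615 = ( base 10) 7397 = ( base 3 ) 101010222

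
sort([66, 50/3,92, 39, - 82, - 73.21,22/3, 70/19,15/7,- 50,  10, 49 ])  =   [ - 82, - 73.21 , - 50 , 15/7,  70/19,22/3,10, 50/3,  39, 49, 66,92]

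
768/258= 128/43= 2.98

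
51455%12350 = 2055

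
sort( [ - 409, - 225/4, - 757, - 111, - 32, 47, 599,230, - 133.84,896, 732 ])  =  [ - 757, - 409, - 133.84, - 111, - 225/4,-32, 47 , 230, 599,732,896 ] 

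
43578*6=261468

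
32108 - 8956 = 23152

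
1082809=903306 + 179503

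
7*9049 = 63343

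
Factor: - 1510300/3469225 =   -  60412/138769 = - 2^2*11^1* 151^ ( - 1)*919^( - 1) *1373^1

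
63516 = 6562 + 56954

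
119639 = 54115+65524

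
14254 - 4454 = 9800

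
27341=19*1439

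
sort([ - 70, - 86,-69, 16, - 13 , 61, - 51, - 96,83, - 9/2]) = [ - 96, - 86, - 70,-69, - 51, - 13,- 9/2,16, 61,83]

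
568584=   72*7897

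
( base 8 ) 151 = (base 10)105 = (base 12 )89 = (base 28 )3l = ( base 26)41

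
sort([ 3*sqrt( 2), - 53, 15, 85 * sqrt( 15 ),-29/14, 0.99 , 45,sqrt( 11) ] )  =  [ - 53,-29/14 , 0.99, sqrt( 11)  ,  3*sqrt(2 ), 15,45, 85*sqrt(15) ] 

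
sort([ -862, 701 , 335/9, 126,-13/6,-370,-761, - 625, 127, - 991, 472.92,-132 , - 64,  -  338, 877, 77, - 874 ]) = [ - 991, - 874 ,-862, -761, - 625, - 370, - 338, - 132, - 64  , - 13/6, 335/9, 77, 126,127 , 472.92, 701, 877 ]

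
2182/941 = 2182/941 = 2.32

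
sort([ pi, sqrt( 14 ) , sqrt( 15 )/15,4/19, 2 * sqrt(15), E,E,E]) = [ 4/19, sqrt(15 ) /15, E, E, E,pi , sqrt( 14 ) , 2 * sqrt (15 )] 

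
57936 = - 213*( - 272)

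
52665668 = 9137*5764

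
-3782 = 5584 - 9366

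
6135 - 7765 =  - 1630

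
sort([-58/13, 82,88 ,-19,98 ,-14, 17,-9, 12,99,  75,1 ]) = [ - 19, - 14, - 9,-58/13  ,  1, 12 , 17, 75,82, 88 , 98,99 ]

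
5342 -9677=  -4335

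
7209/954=7 + 59/106 = 7.56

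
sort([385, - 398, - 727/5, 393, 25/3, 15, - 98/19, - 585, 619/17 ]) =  [-585 ,-398, - 727/5,-98/19, 25/3, 15, 619/17 , 385, 393]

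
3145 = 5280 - 2135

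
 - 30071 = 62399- 92470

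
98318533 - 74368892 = 23949641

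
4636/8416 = 1159/2104 = 0.55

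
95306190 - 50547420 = 44758770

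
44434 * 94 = 4176796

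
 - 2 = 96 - 98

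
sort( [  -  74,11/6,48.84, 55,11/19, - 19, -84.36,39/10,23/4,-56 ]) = [ - 84.36, - 74, - 56,-19,11/19,11/6, 39/10, 23/4, 48.84, 55] 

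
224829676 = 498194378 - 273364702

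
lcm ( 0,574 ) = 0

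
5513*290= 1598770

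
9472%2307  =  244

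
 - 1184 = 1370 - 2554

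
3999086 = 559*7154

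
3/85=3/85 = 0.04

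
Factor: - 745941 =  - 3^1*7^1 * 35521^1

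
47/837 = 47/837=0.06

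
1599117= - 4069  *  ( - 393 )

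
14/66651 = 14/66651  =  0.00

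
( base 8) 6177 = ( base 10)3199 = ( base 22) 6d9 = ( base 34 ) 2q3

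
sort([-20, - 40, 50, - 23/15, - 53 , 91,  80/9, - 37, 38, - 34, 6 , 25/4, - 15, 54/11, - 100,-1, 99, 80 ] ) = [  -  100, - 53 , - 40, - 37, - 34, - 20, - 15,-23/15, - 1,54/11,6, 25/4, 80/9,38, 50,  80,91,99]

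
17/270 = 17/270=0.06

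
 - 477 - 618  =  -1095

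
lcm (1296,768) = 20736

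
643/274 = 643/274  =  2.35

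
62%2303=62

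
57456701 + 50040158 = 107496859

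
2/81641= 2/81641 = 0.00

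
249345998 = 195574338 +53771660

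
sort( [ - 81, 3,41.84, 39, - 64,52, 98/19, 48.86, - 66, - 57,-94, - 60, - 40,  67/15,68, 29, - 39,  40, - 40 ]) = [ -94, - 81, - 66,-64 , - 60, - 57,-40, - 40, - 39, 3, 67/15,98/19, 29,39 , 40,41.84, 48.86, 52, 68 ]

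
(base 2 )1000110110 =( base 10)566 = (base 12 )3B2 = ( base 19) 1af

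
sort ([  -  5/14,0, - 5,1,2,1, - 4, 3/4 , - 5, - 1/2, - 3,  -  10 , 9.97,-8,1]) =[ - 10,-8, - 5, - 5, - 4, - 3, - 1/2,-5/14,0,3/4, 1,1, 1, 2,9.97] 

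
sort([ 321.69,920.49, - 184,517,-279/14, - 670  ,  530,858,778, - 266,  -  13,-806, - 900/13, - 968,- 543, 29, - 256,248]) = [- 968, - 806, - 670, - 543, - 266 , - 256, - 184, - 900/13 , - 279/14,-13,29,248, 321.69,517,530,778, 858, 920.49] 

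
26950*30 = 808500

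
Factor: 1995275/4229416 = 2^( - 3)*5^2*233^ ( - 1 )*2269^(  -  1 )*79811^1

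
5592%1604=780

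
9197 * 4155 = 38213535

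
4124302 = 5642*731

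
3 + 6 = 9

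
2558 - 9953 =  - 7395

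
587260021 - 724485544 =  -137225523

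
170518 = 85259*2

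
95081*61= 5799941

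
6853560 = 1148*5970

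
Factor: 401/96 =2^(  -  5)*3^(- 1) * 401^1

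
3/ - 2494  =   -1+2491/2494 = -0.00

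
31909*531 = 16943679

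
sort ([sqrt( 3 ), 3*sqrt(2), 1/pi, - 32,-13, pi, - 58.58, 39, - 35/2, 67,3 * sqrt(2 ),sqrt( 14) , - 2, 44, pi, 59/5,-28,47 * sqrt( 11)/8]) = [-58.58, - 32, - 28 , - 35/2, - 13,  -  2, 1/pi,sqrt( 3), pi,pi, sqrt( 14 ),3*sqrt(2 ), 3*sqrt( 2),59/5,47 * sqrt( 11)/8, 39, 44, 67]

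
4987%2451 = 85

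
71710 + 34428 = 106138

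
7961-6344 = 1617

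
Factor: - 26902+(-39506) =-66408 = - 2^3*3^1*2767^1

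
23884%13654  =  10230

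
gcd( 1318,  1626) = 2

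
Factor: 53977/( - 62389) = -7^1*11^1*89^( - 1)= - 77/89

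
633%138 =81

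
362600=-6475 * (-56 )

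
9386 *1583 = 14858038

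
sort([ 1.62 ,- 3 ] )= [ - 3, 1.62 ]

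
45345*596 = 27025620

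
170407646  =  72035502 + 98372144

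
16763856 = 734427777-717663921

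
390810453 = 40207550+350602903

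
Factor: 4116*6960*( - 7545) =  - 2^6*3^3*5^2*7^3*29^1*503^1=   -216144331200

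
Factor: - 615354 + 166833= - 448521 = -  3^1*47^1*3181^1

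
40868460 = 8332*4905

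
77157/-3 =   -  25719 + 0/1  =  - 25719.00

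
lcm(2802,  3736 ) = 11208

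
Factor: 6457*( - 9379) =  - 60560203 = - 11^1*83^1*113^1*587^1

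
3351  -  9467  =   - 6116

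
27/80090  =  27/80090= 0.00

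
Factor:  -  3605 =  - 5^1*7^1*103^1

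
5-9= -4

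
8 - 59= -51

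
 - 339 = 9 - 348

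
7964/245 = 32 + 124/245 = 32.51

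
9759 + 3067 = 12826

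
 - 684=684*( - 1)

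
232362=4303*54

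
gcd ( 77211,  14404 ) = 1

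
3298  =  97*34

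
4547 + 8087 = 12634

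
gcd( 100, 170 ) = 10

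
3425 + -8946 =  - 5521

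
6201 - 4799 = 1402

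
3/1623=1/541 = 0.00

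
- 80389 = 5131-85520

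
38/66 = 19/33 = 0.58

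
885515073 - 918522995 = -33007922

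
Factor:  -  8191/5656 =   -  2^( - 3) * 7^( - 1)* 101^( - 1) * 8191^1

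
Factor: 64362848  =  2^5*11^1*83^1*2203^1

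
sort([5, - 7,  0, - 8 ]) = [ - 8,-7, 0, 5 ]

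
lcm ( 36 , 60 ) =180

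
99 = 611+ - 512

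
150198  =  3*50066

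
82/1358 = 41/679 = 0.06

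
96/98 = 48/49 = 0.98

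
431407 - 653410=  - 222003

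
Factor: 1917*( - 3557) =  - 3^3*71^1*3557^1 = - 6818769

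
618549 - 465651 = 152898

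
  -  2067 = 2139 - 4206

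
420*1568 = 658560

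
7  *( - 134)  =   - 938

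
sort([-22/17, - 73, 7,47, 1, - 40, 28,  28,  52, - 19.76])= [ - 73,  -  40,-19.76, - 22/17,  1,7 , 28,  28, 47,52]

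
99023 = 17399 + 81624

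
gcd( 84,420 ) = 84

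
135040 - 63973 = 71067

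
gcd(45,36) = 9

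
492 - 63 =429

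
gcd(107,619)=1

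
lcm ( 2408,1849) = 103544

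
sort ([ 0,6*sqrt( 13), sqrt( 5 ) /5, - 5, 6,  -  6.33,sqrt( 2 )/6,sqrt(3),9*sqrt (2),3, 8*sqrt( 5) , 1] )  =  [-6.33, - 5 , 0 , sqrt (2)/6,sqrt(5 ) /5 , 1, sqrt( 3), 3 , 6,9*sqrt( 2) , 8*sqrt(5), 6 * sqrt( 13) ]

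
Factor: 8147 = 8147^1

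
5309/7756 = 5309/7756  =  0.68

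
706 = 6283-5577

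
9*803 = 7227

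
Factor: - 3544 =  - 2^3*443^1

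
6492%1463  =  640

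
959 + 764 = 1723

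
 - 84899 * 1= - 84899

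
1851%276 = 195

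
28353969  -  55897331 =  - 27543362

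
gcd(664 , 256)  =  8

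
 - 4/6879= -1 +6875/6879 = - 0.00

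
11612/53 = 11612/53= 219.09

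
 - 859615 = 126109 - 985724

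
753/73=10 + 23/73=10.32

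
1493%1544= 1493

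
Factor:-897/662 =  - 2^(-1)*3^1*13^1*23^1*331^( -1)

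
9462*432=4087584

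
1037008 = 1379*752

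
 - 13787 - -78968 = 65181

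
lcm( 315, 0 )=0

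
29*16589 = 481081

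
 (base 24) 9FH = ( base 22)bah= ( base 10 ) 5561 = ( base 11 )41A6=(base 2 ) 1010110111001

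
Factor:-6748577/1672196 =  - 2^( - 2)*11^1*107^( - 1)*3907^ (-1 )*613507^1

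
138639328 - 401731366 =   -  263092038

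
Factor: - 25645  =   - 5^1*23^1*223^1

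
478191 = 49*9759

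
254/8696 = 127/4348= 0.03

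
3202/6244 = 1601/3122 = 0.51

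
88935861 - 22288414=66647447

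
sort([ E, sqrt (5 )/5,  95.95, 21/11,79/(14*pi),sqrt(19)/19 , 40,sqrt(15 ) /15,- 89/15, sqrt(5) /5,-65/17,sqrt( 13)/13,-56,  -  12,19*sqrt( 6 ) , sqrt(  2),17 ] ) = [-56,-12, - 89/15,-65/17,sqrt( 19)/19, sqrt( 15) /15,sqrt( 13) /13,sqrt( 5 ) /5,sqrt(5)/5, sqrt (2 ),  79/( 14*pi),21/11, E , 17 , 40 , 19* sqrt( 6) , 95.95]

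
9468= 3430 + 6038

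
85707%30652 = 24403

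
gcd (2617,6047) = 1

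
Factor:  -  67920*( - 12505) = 849339600 = 2^4*3^1*5^2*41^1 * 61^1*283^1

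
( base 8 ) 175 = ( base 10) 125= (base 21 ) 5k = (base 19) 6b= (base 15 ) 85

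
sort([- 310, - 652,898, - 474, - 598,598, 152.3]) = [  -  652, - 598, - 474 ,- 310, 152.3, 598, 898 ]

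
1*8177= 8177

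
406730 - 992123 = - 585393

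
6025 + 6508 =12533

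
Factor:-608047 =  - 11^1*167^1*331^1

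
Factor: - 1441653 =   -  3^1*53^1*9067^1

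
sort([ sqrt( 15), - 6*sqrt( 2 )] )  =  [  -  6*sqrt( 2), sqrt (15 )]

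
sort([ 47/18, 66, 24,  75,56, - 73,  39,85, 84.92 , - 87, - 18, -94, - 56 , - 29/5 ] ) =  [ - 94, - 87, - 73,  -  56, - 18, - 29/5,47/18 , 24,39,56, 66, 75,84.92,85]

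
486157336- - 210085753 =696243089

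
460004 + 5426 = 465430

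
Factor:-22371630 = - 2^1*3^1*5^1*251^1 * 2971^1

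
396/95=4+16/95 = 4.17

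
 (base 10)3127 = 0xc37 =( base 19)8cb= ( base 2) 110000110111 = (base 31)37R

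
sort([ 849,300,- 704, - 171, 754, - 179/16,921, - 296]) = [  -  704,-296, - 171,-179/16, 300, 754, 849, 921]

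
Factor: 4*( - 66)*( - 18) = 4752 = 2^4*3^3*11^1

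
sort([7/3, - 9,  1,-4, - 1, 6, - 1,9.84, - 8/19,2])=[ - 9 , -4 ,-1, - 1,-8/19 , 1,  2,7/3, 6  ,  9.84 ]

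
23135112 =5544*4173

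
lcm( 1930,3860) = 3860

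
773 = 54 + 719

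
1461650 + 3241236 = 4702886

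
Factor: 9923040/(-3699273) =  - 3307680/1233091=- 2^5*3^2 * 5^1*431^ (-1 ) * 2297^1*2861^ (-1 )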